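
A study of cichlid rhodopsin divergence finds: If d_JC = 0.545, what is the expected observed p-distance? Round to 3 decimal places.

0.387

p = (3/4)(1 − e^(−4d/3)) = 0.75 × (1 − e^(-0.726667)) = 0.75 × (1 − 0.483518) = 0.387362.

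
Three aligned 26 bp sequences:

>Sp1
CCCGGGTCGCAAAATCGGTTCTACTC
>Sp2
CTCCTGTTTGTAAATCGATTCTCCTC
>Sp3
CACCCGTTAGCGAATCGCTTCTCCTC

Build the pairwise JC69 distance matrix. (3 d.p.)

Sp1–Sp2: 9/26 sites differ → p ≈ 0.346154, d = −0.75 ln(1 − 0.461539) = 0.464280 ≈ 0.464.
Sp1–Sp3: 10/26 sites differ → p ≈ 0.384615, d = −0.75 ln(1 − 0.51282) = 0.539341 ≈ 0.539.
Sp2–Sp3: 6/26 sites differ → p ≈ 0.230769, d = −0.75 ln(1 − 0.307692) = 0.275793 ≈ 0.276.

d(Sp1,Sp2) = 0.464, d(Sp1,Sp3) = 0.539, d(Sp2,Sp3) = 0.276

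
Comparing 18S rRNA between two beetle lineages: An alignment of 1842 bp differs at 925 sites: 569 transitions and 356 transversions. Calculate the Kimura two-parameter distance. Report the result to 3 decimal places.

0.955

P = 569/1842 ≈ 0.308903 and Q = 356/1842 ≈ 0.193268.
Under the Kimura two-parameter model, d = −½ ln(1 − 2P − Q) − ¼ ln(1 − 2Q).
1 − 2P − Q = 0.188926, giving −½ ln(0.188926) = 0.833200.
1 − 2Q = 0.613464, giving −¼ ln(0.613464) = 0.122158.
d = 0.833200 + 0.122158 = 0.955358.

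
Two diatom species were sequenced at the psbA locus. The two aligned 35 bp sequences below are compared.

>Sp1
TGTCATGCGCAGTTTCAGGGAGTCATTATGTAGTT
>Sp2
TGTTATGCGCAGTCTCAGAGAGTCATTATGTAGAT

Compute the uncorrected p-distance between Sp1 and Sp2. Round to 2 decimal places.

0.11

The sequences differ at 4 of 35 positions (sites 4, 14, 19, 34).
p = 4/35 = 0.114285… ≈ 0.11 (to 2 d.p.).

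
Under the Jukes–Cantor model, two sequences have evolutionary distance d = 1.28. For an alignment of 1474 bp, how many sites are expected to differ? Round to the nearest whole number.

Invert JC69: p = (3/4)(1 − e^(−4d/3)) = 0.75 × (1 − e^(-1.706667)) = 0.75 × (1 − 0.181470) = 0.613898.
Expected differing sites = pL ≈ 0.613898 × 1474 = 904.885652 ≈ 905.

905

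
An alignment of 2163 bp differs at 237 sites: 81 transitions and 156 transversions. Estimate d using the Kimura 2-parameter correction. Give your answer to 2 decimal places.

P = 81/2163 ≈ 0.037448 and Q = 156/2163 ≈ 0.072122.
Under the Kimura two-parameter model, d = −½ ln(1 − 2P − Q) − ¼ ln(1 − 2Q).
1 − 2P − Q = 0.852982, giving −½ ln(0.852982) = 0.079508.
1 − 2Q = 0.855756, giving −¼ ln(0.855756) = 0.038942.
d = 0.079508 + 0.038942 = 0.118450.

0.12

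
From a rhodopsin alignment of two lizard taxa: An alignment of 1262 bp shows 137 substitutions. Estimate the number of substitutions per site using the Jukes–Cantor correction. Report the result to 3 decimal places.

0.117

p = 137/1262 ≈ 0.108558.
d = −(3/4) ln(1 − 4p/3) = −0.75 ln(1 − 0.144744) = −0.75 ln(0.855256)
  = −0.75 × (-0.156354) = 0.117266 substitutions/site.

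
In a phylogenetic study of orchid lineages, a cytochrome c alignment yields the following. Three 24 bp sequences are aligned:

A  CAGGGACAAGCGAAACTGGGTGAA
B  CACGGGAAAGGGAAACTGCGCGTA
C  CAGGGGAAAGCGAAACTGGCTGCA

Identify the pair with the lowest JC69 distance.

A–B: 7/24 differ, p = 0.292, d = 0.369.
A–C: 4/24 differ, p = 0.167, d = 0.188.
B–C: 6/24 differ, p = 0.250, d = 0.304.
The smallest distance is between A and C.

A and C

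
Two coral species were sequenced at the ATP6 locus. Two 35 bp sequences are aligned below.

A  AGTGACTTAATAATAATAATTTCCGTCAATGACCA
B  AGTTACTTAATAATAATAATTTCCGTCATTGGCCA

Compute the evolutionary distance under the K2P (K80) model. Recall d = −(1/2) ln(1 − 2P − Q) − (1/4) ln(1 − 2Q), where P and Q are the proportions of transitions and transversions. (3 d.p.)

Of 35 sites, 1 differences are transitions and 2 are transversions, so P = 1/35 ≈ 0.028571 and Q = 2/35 ≈ 0.057143.
Under the Kimura two-parameter model, d = −½ ln(1 − 2P − Q) − ¼ ln(1 − 2Q).
1 − 2P − Q = 0.885715, giving −½ ln(0.885715) = 0.060680.
1 − 2Q = 0.885714, giving −¼ ln(0.885714) = 0.030340.
d = 0.060680 + 0.030340 = 0.091020.

0.091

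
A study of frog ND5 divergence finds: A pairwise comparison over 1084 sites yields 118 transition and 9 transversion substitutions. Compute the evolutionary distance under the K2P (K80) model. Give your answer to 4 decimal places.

0.1323

P = 118/1084 ≈ 0.108856 and Q = 9/1084 ≈ 0.008303.
Under the Kimura two-parameter model, d = −½ ln(1 − 2P − Q) − ¼ ln(1 − 2Q).
1 − 2P − Q = 0.773985, giving −½ ln(0.773985) = 0.128101.
1 − 2Q = 0.983394, giving −¼ ln(0.983394) = 0.004186.
d = 0.128101 + 0.004186 = 0.132287.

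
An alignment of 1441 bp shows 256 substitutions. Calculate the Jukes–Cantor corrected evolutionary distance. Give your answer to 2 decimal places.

0.20

p = 256/1441 ≈ 0.177654.
d = −(3/4) ln(1 − 4p/3) = −0.75 ln(1 − 0.236872) = −0.75 ln(0.763128)
  = −0.75 × (-0.270330) = 0.202748 substitutions/site.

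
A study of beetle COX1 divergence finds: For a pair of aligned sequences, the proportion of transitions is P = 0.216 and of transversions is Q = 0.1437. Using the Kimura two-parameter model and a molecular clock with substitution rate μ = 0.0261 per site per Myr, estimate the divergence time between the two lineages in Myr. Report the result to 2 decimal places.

9.83

Under the Kimura two-parameter model, d = −½ ln(1 − 2P − Q) − ¼ ln(1 − 2Q).
1 − 2P − Q = 0.4243, giving −½ ln(0.4243) = 0.428657.
1 − 2Q = 0.7126, giving −¼ ln(0.7126) = 0.084709.
d = 0.428657 + 0.084709 = 0.513366.
Under a molecular clock d = 2μt, so t = d/(2μ) = 0.513366 / (2 × 0.0261) = 9.83 Myr.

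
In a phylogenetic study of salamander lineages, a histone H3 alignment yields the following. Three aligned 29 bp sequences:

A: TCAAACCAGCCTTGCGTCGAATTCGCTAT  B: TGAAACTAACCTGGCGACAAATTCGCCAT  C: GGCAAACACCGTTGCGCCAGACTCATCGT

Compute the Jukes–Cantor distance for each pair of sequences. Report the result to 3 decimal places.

d(A,B) = 0.291, d(A,C) = 0.774, d(B,C) = 0.683

A–B: 7/29 sites differ → p ≈ 0.241379, d = −0.75 ln(1 − 0.321839) = 0.291278 ≈ 0.291.
A–C: 14/29 sites differ → p ≈ 0.482759, d = −0.75 ln(1 − 0.643679) = 0.773942 ≈ 0.774.
B–C: 13/29 sites differ → p ≈ 0.448276, d = −0.75 ln(1 − 0.597701) = 0.682920 ≈ 0.683.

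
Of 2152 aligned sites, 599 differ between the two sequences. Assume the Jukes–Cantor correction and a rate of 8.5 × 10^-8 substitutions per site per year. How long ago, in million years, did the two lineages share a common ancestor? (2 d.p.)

2.05

p = 599/2152 ≈ 0.278346.
d = −(3/4) ln(1 − 4p/3) = −0.75 ln(1 − 0.371128) = −0.75 ln(0.628872)
  = −0.75 × (-0.463828) = 0.347871 substitutions/site.
Under a molecular clock d = 2μt, so t = d/(2μ) = 0.347871 / (2 × 8.5 × 10^-8) = 2.05 million years.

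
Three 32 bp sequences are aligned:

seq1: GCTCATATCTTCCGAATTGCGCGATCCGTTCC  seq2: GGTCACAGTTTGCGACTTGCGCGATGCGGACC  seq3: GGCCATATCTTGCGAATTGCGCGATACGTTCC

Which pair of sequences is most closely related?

seq1 and seq3

seq1–seq2: 9/32 differ, p = 0.281, d = 0.353.
seq1–seq3: 4/32 differ, p = 0.125, d = 0.137.
seq2–seq3: 8/32 differ, p = 0.250, d = 0.304.
The smallest distance is between seq1 and seq3.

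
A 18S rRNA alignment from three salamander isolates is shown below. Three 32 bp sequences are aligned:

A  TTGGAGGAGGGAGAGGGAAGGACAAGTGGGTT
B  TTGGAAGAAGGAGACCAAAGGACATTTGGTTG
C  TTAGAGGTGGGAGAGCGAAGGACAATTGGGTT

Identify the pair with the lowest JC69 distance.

A–B: 9/32 differ, p = 0.281, d = 0.353.
A–C: 4/32 differ, p = 0.125, d = 0.137.
B–C: 9/32 differ, p = 0.281, d = 0.353.
The smallest distance is between A and C.

A and C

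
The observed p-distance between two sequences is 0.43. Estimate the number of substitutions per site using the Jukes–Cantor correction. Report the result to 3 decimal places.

d = −(3/4) ln(1 − 4p/3) = −0.75 ln(1 − 0.573333) = −0.75 ln(0.426667)
  = −0.75 × (-0.851751) = 0.638813 substitutions/site.

0.639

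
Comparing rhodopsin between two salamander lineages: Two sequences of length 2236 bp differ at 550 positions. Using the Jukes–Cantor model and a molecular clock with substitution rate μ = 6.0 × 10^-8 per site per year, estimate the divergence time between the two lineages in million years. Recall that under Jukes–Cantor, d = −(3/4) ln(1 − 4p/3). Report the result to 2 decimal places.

p = 550/2236 ≈ 0.245975.
d = −(3/4) ln(1 − 4p/3) = −0.75 ln(1 − 0.327967) = −0.75 ln(0.672033)
  = −0.75 × (-0.397448) = 0.298086 substitutions/site.
Under a molecular clock d = 2μt, so t = d/(2μ) = 0.298086 / (2 × 6.0 × 10^-8) = 2.48 million years.

2.48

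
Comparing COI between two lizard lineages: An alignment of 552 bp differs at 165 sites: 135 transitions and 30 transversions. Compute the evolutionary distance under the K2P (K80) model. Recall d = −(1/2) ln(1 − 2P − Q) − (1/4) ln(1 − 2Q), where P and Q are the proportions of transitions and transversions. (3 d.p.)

P = 135/552 ≈ 0.244565 and Q = 30/552 ≈ 0.054348.
Under the Kimura two-parameter model, d = −½ ln(1 − 2P − Q) − ¼ ln(1 − 2Q).
1 − 2P − Q = 0.456522, giving −½ ln(0.456522) = 0.392059.
1 − 2Q = 0.891304, giving −¼ ln(0.891304) = 0.028767.
d = 0.392059 + 0.028767 = 0.420826.

0.421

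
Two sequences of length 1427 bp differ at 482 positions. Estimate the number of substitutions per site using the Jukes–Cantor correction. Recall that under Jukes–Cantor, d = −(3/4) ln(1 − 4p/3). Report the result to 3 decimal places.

p = 482/1427 ≈ 0.337772.
d = −(3/4) ln(1 − 4p/3) = −0.75 ln(1 − 0.450363) = −0.75 ln(0.549637)
  = −0.75 × (-0.598497) = 0.448873 substitutions/site.

0.449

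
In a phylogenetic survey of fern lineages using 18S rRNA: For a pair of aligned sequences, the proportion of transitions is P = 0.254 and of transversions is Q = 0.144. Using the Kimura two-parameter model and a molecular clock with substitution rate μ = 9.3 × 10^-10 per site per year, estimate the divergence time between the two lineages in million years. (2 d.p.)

329.41

Under the Kimura two-parameter model, d = −½ ln(1 − 2P − Q) − ¼ ln(1 − 2Q).
1 − 2P − Q = 0.348, giving −½ ln(0.348) = 0.527776.
1 − 2Q = 0.712, giving −¼ ln(0.712) = 0.084919.
d = 0.527776 + 0.084919 = 0.612695.
Under a molecular clock d = 2μt, so t = d/(2μ) = 0.612695 / (2 × 9.3 × 10^-10) = 329.41 million years.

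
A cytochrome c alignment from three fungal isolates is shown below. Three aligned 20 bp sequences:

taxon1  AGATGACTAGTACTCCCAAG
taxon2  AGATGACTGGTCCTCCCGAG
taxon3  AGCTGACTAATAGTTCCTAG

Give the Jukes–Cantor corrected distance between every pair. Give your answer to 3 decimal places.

d(taxon1,taxon2) = 0.167, d(taxon1,taxon3) = 0.304, d(taxon2,taxon3) = 0.471

taxon1–taxon2: 3/20 sites differ → p = 0.15, d = −0.75 ln(1 − 0.2) = 0.167358 ≈ 0.167.
taxon1–taxon3: 5/20 sites differ → p = 0.25, d = −0.75 ln(1 − 0.333333) = 0.304098 ≈ 0.304.
taxon2–taxon3: 7/20 sites differ → p = 0.35, d = −0.75 ln(1 − 0.466667) = 0.471457 ≈ 0.471.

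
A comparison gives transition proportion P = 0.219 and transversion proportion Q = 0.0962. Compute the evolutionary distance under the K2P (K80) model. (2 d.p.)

Under the Kimura two-parameter model, d = −½ ln(1 − 2P − Q) − ¼ ln(1 − 2Q).
1 − 2P − Q = 0.4658, giving −½ ln(0.4658) = 0.381999.
1 − 2Q = 0.8076, giving −¼ ln(0.8076) = 0.053422.
d = 0.381999 + 0.053422 = 0.435421.

0.44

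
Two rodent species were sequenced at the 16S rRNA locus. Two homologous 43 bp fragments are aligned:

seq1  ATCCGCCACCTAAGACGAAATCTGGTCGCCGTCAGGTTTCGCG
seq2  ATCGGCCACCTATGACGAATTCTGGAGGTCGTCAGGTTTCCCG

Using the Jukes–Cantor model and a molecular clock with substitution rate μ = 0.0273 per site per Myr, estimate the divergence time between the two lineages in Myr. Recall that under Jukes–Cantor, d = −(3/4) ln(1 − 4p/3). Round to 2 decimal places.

The sequences differ at 7 of 43 sites (4, 13, 20, 26, 27, 29, 41), so p = 7/43 ≈ 0.162791.
d = −(3/4) ln(1 − 4p/3) = −0.75 ln(1 − 0.217055) = −0.75 ln(0.782945)
  = −0.75 × (-0.244693) = 0.183520 substitutions/site.
Under a molecular clock d = 2μt, so t = d/(2μ) = 0.183520 / (2 × 0.0273) = 3.36 Myr.

3.36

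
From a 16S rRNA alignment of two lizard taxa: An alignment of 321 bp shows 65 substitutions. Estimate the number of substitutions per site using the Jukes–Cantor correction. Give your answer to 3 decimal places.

0.236

p = 65/321 ≈ 0.202492.
d = −(3/4) ln(1 − 4p/3) = −0.75 ln(1 − 0.269989) = −0.75 ln(0.730011)
  = −0.75 × (-0.314696) = 0.236022 substitutions/site.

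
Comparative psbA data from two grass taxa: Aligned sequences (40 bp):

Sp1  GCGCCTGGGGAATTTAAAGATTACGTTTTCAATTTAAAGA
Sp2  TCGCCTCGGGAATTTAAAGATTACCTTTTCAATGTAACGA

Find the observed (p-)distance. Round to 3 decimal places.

The sequences differ at 5 of 40 positions (sites 1, 7, 25, 34, 38).
p = 5/40 = 0.125.

0.125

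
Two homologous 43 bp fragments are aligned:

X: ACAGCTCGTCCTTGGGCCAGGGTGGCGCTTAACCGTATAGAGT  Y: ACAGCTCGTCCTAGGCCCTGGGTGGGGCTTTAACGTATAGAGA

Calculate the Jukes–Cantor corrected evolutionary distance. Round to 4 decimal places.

0.1835

The sequences differ at 7 of 43 sites (13, 16, 19, 26, 31, 33, 43), so p = 7/43 ≈ 0.162791.
d = −(3/4) ln(1 − 4p/3) = −0.75 ln(1 − 0.217055) = −0.75 ln(0.782945)
  = −0.75 × (-0.244693) = 0.183520 substitutions/site.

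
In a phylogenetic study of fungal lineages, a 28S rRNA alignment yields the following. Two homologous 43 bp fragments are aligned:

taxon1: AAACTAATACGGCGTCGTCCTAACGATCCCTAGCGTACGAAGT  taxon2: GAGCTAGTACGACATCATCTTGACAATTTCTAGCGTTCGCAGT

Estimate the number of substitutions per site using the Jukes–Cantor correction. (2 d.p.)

0.39

The sequences differ at 13 of 43 sites, so p = 13/43 ≈ 0.302326.
d = −(3/4) ln(1 − 4p/3) = −0.75 ln(1 − 0.403101) = −0.75 ln(0.596899)
  = −0.75 × (-0.516007) = 0.387005 substitutions/site.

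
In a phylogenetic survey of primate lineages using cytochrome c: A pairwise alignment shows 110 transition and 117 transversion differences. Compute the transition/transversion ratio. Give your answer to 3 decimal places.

0.940

R = 110/117 = 0.940170… ≈ 0.940 (to 3 d.p.).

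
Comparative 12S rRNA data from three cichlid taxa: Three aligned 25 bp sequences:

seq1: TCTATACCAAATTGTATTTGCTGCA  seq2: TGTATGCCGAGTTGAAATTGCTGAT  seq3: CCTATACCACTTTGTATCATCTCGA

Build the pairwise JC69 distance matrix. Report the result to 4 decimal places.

seq1–seq2: 8/25 sites differ → p = 0.32, d = −0.75 ln(1 − 0.426667) = 0.417216 ≈ 0.4172.
seq1–seq3: 8/25 sites differ → p = 0.32, d = −0.75 ln(1 − 0.426667) = 0.417216 ≈ 0.4172.
seq2–seq3: 14/25 sites differ → p = 0.56, d = −0.75 ln(1 − 0.746667) = 1.029788 ≈ 1.0298.

d(seq1,seq2) = 0.4172, d(seq1,seq3) = 0.4172, d(seq2,seq3) = 1.0298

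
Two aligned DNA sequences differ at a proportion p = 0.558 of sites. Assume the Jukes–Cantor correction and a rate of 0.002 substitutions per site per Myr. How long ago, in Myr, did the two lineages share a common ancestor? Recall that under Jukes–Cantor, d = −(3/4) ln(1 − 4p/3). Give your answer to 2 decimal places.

255.48

d = −(3/4) ln(1 − 4p/3) = −0.75 ln(1 − 0.744) = −0.75 ln(0.256)
  = −0.75 × (-1.362578) = 1.021934 substitutions/site.
Under a molecular clock d = 2μt, so t = d/(2μ) = 1.021934 / (2 × 0.002) = 255.48 Myr.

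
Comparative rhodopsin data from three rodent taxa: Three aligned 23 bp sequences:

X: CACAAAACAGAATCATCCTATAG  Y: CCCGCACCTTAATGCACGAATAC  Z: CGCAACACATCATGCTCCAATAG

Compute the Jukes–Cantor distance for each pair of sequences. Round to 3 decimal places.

X–Y: 12/23 sites differ → p ≈ 0.521739, d = −0.75 ln(1 − 0.695652) = 0.892188 ≈ 0.892.
X–Z: 7/23 sites differ → p ≈ 0.304348, d = −0.75 ln(1 − 0.405797) = 0.390401 ≈ 0.390.
Y–Z: 10/23 sites differ → p ≈ 0.434783, d = −0.75 ln(1 − 0.579711) = 0.650110 ≈ 0.650.

d(X,Y) = 0.892, d(X,Z) = 0.390, d(Y,Z) = 0.650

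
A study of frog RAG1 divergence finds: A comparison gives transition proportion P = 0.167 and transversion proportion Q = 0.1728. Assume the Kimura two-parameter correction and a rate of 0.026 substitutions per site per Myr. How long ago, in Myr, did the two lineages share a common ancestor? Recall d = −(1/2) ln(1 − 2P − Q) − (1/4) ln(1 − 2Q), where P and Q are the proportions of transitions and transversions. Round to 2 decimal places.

8.84

Under the Kimura two-parameter model, d = −½ ln(1 − 2P − Q) − ¼ ln(1 − 2Q).
1 − 2P − Q = 0.4932, giving −½ ln(0.4932) = 0.353420.
1 − 2Q = 0.6544, giving −¼ ln(0.6544) = 0.106009.
d = 0.353420 + 0.106009 = 0.459429.
Under a molecular clock d = 2μt, so t = d/(2μ) = 0.459429 / (2 × 0.026) = 8.84 Myr.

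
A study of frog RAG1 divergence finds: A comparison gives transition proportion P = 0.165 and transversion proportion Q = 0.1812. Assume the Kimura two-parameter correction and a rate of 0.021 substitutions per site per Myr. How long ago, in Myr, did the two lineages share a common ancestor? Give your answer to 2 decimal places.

Under the Kimura two-parameter model, d = −½ ln(1 − 2P − Q) − ¼ ln(1 − 2Q).
1 − 2P − Q = 0.4888, giving −½ ln(0.4888) = 0.357901.
1 − 2Q = 0.6376, giving −¼ ln(0.6376) = 0.112511.
d = 0.357901 + 0.112511 = 0.470412.
Under a molecular clock d = 2μt, so t = d/(2μ) = 0.470412 / (2 × 0.021) = 11.20 Myr.

11.20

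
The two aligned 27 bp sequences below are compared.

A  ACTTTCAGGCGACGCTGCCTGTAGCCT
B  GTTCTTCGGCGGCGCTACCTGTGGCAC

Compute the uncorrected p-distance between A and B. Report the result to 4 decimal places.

0.3704

The sequences differ at 10 of 27 positions (sites 1, 2, 4, 6, 7, 12, 17, 23, 26, 27).
p = 10/27 = 0.370370… ≈ 0.3704 (to 4 d.p.).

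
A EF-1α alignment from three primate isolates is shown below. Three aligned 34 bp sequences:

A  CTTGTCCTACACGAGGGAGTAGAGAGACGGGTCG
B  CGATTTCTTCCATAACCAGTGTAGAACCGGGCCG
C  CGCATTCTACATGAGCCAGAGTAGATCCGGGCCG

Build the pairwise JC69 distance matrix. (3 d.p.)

A–B: 16/34 sites differ → p ≈ 0.470588, d = −0.75 ln(1 − 0.627451) = 0.740540 ≈ 0.741.
A–C: 13/34 sites differ → p ≈ 0.382353, d = −0.75 ln(1 − 0.509804) = 0.534712 ≈ 0.535.
B–C: 9/34 sites differ → p ≈ 0.264706, d = −0.75 ln(1 − 0.352941) = 0.326488 ≈ 0.326.

d(A,B) = 0.741, d(A,C) = 0.535, d(B,C) = 0.326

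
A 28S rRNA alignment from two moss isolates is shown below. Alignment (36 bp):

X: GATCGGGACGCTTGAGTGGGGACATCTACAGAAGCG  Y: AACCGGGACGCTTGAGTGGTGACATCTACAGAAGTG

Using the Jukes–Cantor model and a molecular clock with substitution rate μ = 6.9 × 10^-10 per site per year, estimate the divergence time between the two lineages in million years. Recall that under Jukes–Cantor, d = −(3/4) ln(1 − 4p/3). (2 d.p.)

87.14

The sequences differ at 4 of 36 sites (1, 3, 20, 35), so p = 4/36 ≈ 0.111111.
d = −(3/4) ln(1 − 4p/3) = −0.75 ln(1 − 0.148148) = −0.75 ln(0.851852)
  = −0.75 × (-0.160342) = 0.120257 substitutions/site.
Under a molecular clock d = 2μt, so t = d/(2μ) = 0.120257 / (2 × 6.9 × 10^-10) = 87.14 million years.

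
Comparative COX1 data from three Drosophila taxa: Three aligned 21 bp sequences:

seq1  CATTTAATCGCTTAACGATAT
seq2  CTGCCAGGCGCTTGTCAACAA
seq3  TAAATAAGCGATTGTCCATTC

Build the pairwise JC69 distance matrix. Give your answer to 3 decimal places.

seq1–seq2: 11/21 sites differ → p ≈ 0.52381, d = −0.75 ln(1 − 0.698413) = 0.899023 ≈ 0.899.
seq1–seq3: 10/21 sites differ → p ≈ 0.47619, d = −0.75 ln(1 − 0.63492) = 0.755729 ≈ 0.756.
seq2–seq3: 11/21 sites differ → p ≈ 0.52381, d = −0.75 ln(1 − 0.698413) = 0.899023 ≈ 0.899.

d(seq1,seq2) = 0.899, d(seq1,seq3) = 0.756, d(seq2,seq3) = 0.899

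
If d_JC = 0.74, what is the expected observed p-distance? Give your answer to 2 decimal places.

p = (3/4)(1 − e^(−4d/3)) = 0.75 × (1 − e^(-0.986667)) = 0.75 × (1 − 0.372817) = 0.470387.

0.47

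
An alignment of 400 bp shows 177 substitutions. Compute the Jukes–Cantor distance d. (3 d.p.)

p = 177/400 = 0.4425.
d = −(3/4) ln(1 − 4p/3) = −0.75 ln(1 − 0.59) = −0.75 ln(0.41)
  = −0.75 × (-0.891598) = 0.668699 substitutions/site.

0.669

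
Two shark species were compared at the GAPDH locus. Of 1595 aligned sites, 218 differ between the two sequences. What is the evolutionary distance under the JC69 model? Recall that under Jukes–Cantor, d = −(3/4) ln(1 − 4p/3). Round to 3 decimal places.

p = 218/1595 ≈ 0.136677.
d = −(3/4) ln(1 − 4p/3) = −0.75 ln(1 − 0.182236) = −0.75 ln(0.817764)
  = −0.75 × (-0.201181) = 0.150886 substitutions/site.

0.151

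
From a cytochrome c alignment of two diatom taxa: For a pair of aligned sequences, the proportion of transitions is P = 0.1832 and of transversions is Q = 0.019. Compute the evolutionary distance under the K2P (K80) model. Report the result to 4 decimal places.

0.2531

Under the Kimura two-parameter model, d = −½ ln(1 − 2P − Q) − ¼ ln(1 − 2Q).
1 − 2P − Q = 0.6146, giving −½ ln(0.6146) = 0.243392.
1 − 2Q = 0.962, giving −¼ ln(0.962) = 0.009685.
d = 0.243392 + 0.009685 = 0.253077.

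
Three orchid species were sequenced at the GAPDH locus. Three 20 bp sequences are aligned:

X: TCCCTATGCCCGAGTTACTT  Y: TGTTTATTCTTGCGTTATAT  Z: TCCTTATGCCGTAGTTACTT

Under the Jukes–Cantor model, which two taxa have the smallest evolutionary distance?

X and Z

X–Y: 9/20 differ, p = 0.450, d = 0.687.
X–Z: 3/20 differ, p = 0.150, d = 0.167.
Y–Z: 9/20 differ, p = 0.450, d = 0.687.
The smallest distance is between X and Z.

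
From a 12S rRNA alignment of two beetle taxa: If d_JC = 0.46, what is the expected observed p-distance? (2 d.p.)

0.34

p = (3/4)(1 − e^(−4d/3)) = 0.75 × (1 − e^(-0.613333)) = 0.75 × (1 − 0.541543) = 0.343843.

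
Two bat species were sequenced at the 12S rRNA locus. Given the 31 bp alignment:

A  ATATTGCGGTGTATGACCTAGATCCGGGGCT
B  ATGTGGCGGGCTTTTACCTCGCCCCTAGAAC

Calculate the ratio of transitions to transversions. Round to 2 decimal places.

Transitions are A↔G and C↔T; transversions are all other mismatches.
Transitions: 5. Transversions: 9.
R = 5/9 = 0.555555… ≈ 0.56 (to 2 d.p.).

0.56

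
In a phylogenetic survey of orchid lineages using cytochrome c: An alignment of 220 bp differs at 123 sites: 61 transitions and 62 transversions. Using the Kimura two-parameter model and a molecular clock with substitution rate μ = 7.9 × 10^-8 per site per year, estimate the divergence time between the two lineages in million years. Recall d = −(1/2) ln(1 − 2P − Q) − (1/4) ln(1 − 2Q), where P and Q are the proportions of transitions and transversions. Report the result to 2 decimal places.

P = 61/220 ≈ 0.277273 and Q = 62/220 ≈ 0.281818.
Under the Kimura two-parameter model, d = −½ ln(1 − 2P − Q) − ¼ ln(1 − 2Q).
1 − 2P − Q = 0.163636, giving −½ ln(0.163636) = 0.905055.
1 − 2Q = 0.436364, giving −¼ ln(0.436364) = 0.207320.
d = 0.905055 + 0.207320 = 1.112375.
Under a molecular clock d = 2μt, so t = d/(2μ) = 1.112375 / (2 × 7.9 × 10^-8) = 7.04 million years.

7.04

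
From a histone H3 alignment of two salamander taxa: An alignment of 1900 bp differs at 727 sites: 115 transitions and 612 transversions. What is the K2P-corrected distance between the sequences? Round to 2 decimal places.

P = 115/1900 ≈ 0.060526 and Q = 612/1900 ≈ 0.322105.
Under the Kimura two-parameter model, d = −½ ln(1 − 2P − Q) − ¼ ln(1 − 2Q).
1 − 2P − Q = 0.556843, giving −½ ln(0.556843) = 0.292736.
1 − 2Q = 0.35579, giving −¼ ln(0.35579) = 0.258354.
d = 0.292736 + 0.258354 = 0.551090.

0.55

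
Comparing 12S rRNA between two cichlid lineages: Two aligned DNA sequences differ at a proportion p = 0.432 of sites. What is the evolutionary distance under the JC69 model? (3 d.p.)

0.644

d = −(3/4) ln(1 − 4p/3) = −0.75 ln(1 − 0.576) = −0.75 ln(0.424)
  = −0.75 × (-0.858022) = 0.643517 substitutions/site.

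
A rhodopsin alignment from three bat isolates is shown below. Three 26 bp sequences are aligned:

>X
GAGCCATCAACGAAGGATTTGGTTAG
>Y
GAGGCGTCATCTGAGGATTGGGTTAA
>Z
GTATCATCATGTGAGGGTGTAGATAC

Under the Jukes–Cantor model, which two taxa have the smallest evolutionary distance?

X–Y: 7/26 differ, p = 0.269, d = 0.334.
X–Z: 12/26 differ, p = 0.462, d = 0.717.
Y–Z: 11/26 differ, p = 0.423, d = 0.623.
The smallest distance is between X and Y.

X and Y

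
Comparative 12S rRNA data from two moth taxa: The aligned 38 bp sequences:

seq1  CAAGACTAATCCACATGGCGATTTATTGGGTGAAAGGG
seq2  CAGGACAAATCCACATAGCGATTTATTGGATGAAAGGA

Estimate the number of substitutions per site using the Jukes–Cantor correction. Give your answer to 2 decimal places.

The sequences differ at 5 of 38 sites (3, 7, 17, 30, 38), so p = 5/38 ≈ 0.131579.
d = −(3/4) ln(1 − 4p/3) = −0.75 ln(1 − 0.175439) = −0.75 ln(0.824561)
  = −0.75 × (-0.192904) = 0.144678 substitutions/site.

0.14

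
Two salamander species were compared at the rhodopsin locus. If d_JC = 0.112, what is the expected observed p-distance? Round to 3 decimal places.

0.104

p = (3/4)(1 − e^(−4d/3)) = 0.75 × (1 − e^(-0.149333)) = 0.75 × (1 − 0.861282) = 0.104039.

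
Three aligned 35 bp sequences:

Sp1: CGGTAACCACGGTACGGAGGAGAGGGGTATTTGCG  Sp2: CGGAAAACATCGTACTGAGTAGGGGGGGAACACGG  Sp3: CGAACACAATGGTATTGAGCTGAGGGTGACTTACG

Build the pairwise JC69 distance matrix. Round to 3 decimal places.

Sp1–Sp2: 13/35 sites differ → p ≈ 0.371429, d = −0.75 ln(1 − 0.495239) = 0.512753 ≈ 0.513.
Sp1–Sp3: 13/35 sites differ → p ≈ 0.371429, d = −0.75 ln(1 − 0.495239) = 0.512753 ≈ 0.513.
Sp2–Sp3: 15/35 sites differ → p ≈ 0.428571, d = −0.75 ln(1 − 0.571428) = 0.635472 ≈ 0.635.

d(Sp1,Sp2) = 0.513, d(Sp1,Sp3) = 0.513, d(Sp2,Sp3) = 0.635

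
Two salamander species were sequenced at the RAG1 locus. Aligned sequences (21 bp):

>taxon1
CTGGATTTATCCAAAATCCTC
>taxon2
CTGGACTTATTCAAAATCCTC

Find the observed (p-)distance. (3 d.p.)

The sequences differ at 2 of 21 positions (sites 6, 11).
p = 2/21 = 0.095238… ≈ 0.095 (to 3 d.p.).

0.095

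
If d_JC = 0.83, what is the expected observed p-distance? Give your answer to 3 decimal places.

p = (3/4)(1 − e^(−4d/3)) = 0.75 × (1 − e^(-1.106667)) = 0.75 × (1 − 0.330659) = 0.502006.

0.502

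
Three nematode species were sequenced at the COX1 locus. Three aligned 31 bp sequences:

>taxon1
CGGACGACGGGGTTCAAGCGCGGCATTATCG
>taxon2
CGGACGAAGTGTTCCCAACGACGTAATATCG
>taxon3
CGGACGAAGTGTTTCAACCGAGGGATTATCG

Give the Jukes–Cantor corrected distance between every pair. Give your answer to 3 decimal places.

taxon1–taxon2: 10/31 sites differ → p ≈ 0.322581, d = −0.75 ln(1 − 0.430108) = 0.421731 ≈ 0.422.
taxon1–taxon3: 6/31 sites differ → p ≈ 0.193548, d = −0.75 ln(1 − 0.258064) = 0.223869 ≈ 0.224.
taxon2–taxon3: 6/31 sites differ → p ≈ 0.193548, d = −0.75 ln(1 − 0.258064) = 0.223869 ≈ 0.224.

d(taxon1,taxon2) = 0.422, d(taxon1,taxon3) = 0.224, d(taxon2,taxon3) = 0.224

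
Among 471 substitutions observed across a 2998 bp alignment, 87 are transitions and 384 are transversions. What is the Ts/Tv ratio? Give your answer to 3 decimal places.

0.227

R = 87/384 = 0.226562… ≈ 0.227 (to 3 d.p.).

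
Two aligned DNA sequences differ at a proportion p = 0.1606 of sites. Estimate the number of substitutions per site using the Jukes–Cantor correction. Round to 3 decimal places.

0.181

d = −(3/4) ln(1 − 4p/3) = −0.75 ln(1 − 0.214133) = −0.75 ln(0.785867)
  = −0.75 × (-0.240968) = 0.180726 substitutions/site.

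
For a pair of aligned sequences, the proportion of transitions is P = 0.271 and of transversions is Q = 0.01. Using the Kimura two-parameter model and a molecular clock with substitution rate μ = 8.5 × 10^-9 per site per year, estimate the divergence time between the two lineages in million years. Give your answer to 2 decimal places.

Under the Kimura two-parameter model, d = −½ ln(1 − 2P − Q) − ¼ ln(1 − 2Q).
1 − 2P − Q = 0.448, giving −½ ln(0.448) = 0.401481.
1 − 2Q = 0.98, giving −¼ ln(0.98) = 0.005051.
d = 0.401481 + 0.005051 = 0.406532.
Under a molecular clock d = 2μt, so t = d/(2μ) = 0.406532 / (2 × 8.5 × 10^-9) = 23.91 million years.

23.91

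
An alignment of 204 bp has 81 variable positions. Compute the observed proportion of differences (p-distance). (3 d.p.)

p = 81/204 = 0.397058… ≈ 0.397 (to 3 d.p.).

0.397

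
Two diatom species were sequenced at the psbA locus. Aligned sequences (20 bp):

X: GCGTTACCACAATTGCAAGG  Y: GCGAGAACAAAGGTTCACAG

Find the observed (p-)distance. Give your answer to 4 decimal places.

The sequences differ at 9 of 20 positions (sites 4, 5, 7, 10, 12, 13, 15, 18, 19).
p = 9/20 = 0.4500.

0.4500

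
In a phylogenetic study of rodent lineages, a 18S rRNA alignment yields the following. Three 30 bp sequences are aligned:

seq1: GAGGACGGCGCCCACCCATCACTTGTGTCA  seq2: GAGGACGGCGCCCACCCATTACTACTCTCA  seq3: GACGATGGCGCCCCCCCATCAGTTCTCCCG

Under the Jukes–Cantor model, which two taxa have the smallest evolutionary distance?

seq1 and seq2

seq1–seq2: 4/30 differ, p = 0.133, d = 0.147.
seq1–seq3: 8/30 differ, p = 0.267, d = 0.330.
seq2–seq3: 8/30 differ, p = 0.267, d = 0.330.
The smallest distance is between seq1 and seq2.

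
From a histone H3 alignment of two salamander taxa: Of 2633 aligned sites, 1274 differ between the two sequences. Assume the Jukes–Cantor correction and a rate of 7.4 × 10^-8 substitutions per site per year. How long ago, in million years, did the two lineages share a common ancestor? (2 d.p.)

5.25

p = 1274/2633 ≈ 0.483859.
d = −(3/4) ln(1 − 4p/3) = −0.75 ln(1 − 0.645145) = −0.75 ln(0.354855)
  = −0.75 × (-1.036046) = 0.777035 substitutions/site.
Under a molecular clock d = 2μt, so t = d/(2μ) = 0.777035 / (2 × 7.4 × 10^-8) = 5.25 million years.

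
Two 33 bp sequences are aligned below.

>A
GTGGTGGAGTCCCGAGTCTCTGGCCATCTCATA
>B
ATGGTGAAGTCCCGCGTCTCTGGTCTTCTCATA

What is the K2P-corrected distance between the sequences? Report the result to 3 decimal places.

0.171

Of 33 sites, 3 differences are transitions and 2 are transversions, so P = 3/33 ≈ 0.090909 and Q = 2/33 ≈ 0.060606.
Under the Kimura two-parameter model, d = −½ ln(1 − 2P − Q) − ¼ ln(1 − 2Q).
1 − 2P − Q = 0.757576, giving −½ ln(0.757576) = 0.138816.
1 − 2Q = 0.878788, giving −¼ ln(0.878788) = 0.032303.
d = 0.138816 + 0.032303 = 0.171119.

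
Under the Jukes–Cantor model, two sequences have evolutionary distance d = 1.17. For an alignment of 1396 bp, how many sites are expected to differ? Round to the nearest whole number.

Invert JC69: p = (3/4)(1 − e^(−4d/3)) = 0.75 × (1 − e^(-1.56)) = 0.75 × (1 − 0.210136) = 0.592398.
Expected differing sites = pL ≈ 0.592398 × 1396 = 826.987608 ≈ 827.

827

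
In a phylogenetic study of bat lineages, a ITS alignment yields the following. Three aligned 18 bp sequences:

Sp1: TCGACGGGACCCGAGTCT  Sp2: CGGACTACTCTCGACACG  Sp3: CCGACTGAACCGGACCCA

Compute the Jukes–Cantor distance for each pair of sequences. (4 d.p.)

Sp1–Sp2: 10/18 sites differ → p ≈ 0.555556, d = −0.75 ln(1 − 0.740741) = 1.012446 ≈ 1.0124.
Sp1–Sp3: 7/18 sites differ → p ≈ 0.388889, d = −0.75 ln(1 − 0.518519) = 0.548166 ≈ 0.5482.
Sp2–Sp3: 8/18 sites differ → p ≈ 0.444444, d = −0.75 ln(1 − 0.592592) = 0.673455 ≈ 0.6735.

d(Sp1,Sp2) = 1.0124, d(Sp1,Sp3) = 0.5482, d(Sp2,Sp3) = 0.6735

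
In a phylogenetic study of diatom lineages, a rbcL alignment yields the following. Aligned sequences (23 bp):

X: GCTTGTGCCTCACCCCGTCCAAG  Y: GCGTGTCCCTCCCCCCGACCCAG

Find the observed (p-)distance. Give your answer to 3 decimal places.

The sequences differ at 5 of 23 positions (sites 3, 7, 12, 18, 21).
p = 5/23 = 0.217391… ≈ 0.217 (to 3 d.p.).

0.217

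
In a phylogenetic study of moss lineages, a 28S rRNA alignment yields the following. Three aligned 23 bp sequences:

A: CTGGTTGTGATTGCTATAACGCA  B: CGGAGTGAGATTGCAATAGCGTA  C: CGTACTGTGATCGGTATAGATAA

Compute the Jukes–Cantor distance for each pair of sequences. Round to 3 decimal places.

d(A,B) = 0.390, d(A,C) = 0.650, d(B,C) = 0.553

A–B: 7/23 sites differ → p ≈ 0.304348, d = −0.75 ln(1 − 0.405797) = 0.390401 ≈ 0.390.
A–C: 10/23 sites differ → p ≈ 0.434783, d = −0.75 ln(1 − 0.579711) = 0.650110 ≈ 0.650.
B–C: 9/23 sites differ → p ≈ 0.391304, d = −0.75 ln(1 − 0.521739) = 0.553199 ≈ 0.553.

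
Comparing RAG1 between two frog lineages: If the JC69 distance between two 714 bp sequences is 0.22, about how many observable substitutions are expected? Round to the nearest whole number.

136

Invert JC69: p = (3/4)(1 − e^(−4d/3)) = 0.75 × (1 − e^(-0.293333)) = 0.75 × (1 − 0.745774) = 0.190670.
Expected differing sites = pL ≈ 0.190670 × 714 = 136.13838 ≈ 136.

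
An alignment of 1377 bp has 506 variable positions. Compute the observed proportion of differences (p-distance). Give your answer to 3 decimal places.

0.367

p = 506/1377 = 0.367465… ≈ 0.367 (to 3 d.p.).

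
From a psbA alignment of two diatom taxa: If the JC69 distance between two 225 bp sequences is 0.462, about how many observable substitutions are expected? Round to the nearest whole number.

78

Invert JC69: p = (3/4)(1 − e^(−4d/3)) = 0.75 × (1 − e^(-0.616)) = 0.75 × (1 − 0.540101) = 0.344924.
Expected differing sites = pL ≈ 0.344924 × 225 = 77.6079 ≈ 78.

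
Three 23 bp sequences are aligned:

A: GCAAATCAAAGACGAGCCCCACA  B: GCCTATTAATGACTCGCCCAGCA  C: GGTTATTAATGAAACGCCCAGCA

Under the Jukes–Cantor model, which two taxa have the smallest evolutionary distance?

B and C

A–B: 8/23 differ, p = 0.348, d = 0.467.
A–C: 10/23 differ, p = 0.435, d = 0.650.
B–C: 4/23 differ, p = 0.174, d = 0.198.
The smallest distance is between B and C.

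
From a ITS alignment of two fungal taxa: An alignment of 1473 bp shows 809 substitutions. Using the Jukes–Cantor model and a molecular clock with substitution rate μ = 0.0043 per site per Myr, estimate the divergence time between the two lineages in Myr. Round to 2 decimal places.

114.93

p = 809/1473 ≈ 0.549219.
d = −(3/4) ln(1 − 4p/3) = −0.75 ln(1 − 0.732292) = −0.75 ln(0.267708)
  = −0.75 × (-1.317858) = 0.988394 substitutions/site.
Under a molecular clock d = 2μt, so t = d/(2μ) = 0.988394 / (2 × 0.0043) = 114.93 Myr.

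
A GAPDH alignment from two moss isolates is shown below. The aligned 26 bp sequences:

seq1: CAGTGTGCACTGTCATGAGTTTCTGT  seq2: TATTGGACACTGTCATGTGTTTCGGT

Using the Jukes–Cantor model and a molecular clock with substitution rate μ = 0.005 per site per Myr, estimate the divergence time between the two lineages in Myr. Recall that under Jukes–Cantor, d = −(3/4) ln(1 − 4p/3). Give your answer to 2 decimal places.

The sequences differ at 6 of 26 sites (1, 3, 6, 7, 18, 24), so p = 6/26 ≈ 0.230769.
d = −(3/4) ln(1 − 4p/3) = −0.75 ln(1 − 0.307692) = −0.75 ln(0.692308)
  = −0.75 × (-0.367724) = 0.275793 substitutions/site.
Under a molecular clock d = 2μt, so t = d/(2μ) = 0.275793 / (2 × 0.005) = 27.58 Myr.

27.58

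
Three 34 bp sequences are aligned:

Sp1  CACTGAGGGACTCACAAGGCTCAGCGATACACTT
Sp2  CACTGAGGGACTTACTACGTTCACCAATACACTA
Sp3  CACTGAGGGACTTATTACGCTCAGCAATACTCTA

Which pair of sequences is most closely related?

Sp2 and Sp3

Sp1–Sp2: 7/34 differ, p = 0.206, d = 0.241.
Sp1–Sp3: 7/34 differ, p = 0.206, d = 0.241.
Sp2–Sp3: 4/34 differ, p = 0.118, d = 0.128.
The smallest distance is between Sp2 and Sp3.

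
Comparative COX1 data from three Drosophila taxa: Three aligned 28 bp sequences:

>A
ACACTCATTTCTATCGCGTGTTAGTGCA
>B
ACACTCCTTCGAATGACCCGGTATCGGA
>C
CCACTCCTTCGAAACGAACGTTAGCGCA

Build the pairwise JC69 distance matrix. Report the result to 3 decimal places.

d(A,B) = 0.635, d(A,C) = 0.485, d(B,C) = 0.420

A–B: 12/28 sites differ → p ≈ 0.428571, d = −0.75 ln(1 − 0.571428) = 0.635472 ≈ 0.635.
A–C: 10/28 sites differ → p ≈ 0.357143, d = −0.75 ln(1 − 0.476191) = 0.484971 ≈ 0.485.
B–C: 9/28 sites differ → p ≈ 0.321429, d = −0.75 ln(1 − 0.428572) = 0.419713 ≈ 0.420.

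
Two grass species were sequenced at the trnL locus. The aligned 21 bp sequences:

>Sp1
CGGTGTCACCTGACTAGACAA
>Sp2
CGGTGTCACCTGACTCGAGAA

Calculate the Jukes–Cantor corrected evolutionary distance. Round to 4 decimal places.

0.1019

The sequences differ at 2 of 21 sites (16, 19), so p = 2/21 ≈ 0.095238.
d = −(3/4) ln(1 − 4p/3) = −0.75 ln(1 − 0.126984) = −0.75 ln(0.873016)
  = −0.75 × (-0.135801) = 0.101851 substitutions/site.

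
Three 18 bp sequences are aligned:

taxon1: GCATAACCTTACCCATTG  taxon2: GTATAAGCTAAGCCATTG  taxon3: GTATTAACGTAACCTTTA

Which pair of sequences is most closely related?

taxon1 and taxon2

taxon1–taxon2: 4/18 differ, p = 0.222, d = 0.264.
taxon1–taxon3: 7/18 differ, p = 0.389, d = 0.548.
taxon2–taxon3: 7/18 differ, p = 0.389, d = 0.548.
The smallest distance is between taxon1 and taxon2.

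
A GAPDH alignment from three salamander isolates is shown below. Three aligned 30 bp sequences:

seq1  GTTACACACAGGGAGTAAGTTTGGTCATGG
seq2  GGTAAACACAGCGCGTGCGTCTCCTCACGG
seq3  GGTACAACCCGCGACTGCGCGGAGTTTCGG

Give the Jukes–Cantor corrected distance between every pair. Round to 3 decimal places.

d(seq1,seq2) = 0.441, d(seq1,seq3) = 0.824, d(seq2,seq3) = 0.647

seq1–seq2: 10/30 sites differ → p ≈ 0.333333, d = −0.75 ln(1 − 0.444444) = 0.440839 ≈ 0.441.
seq1–seq3: 15/30 sites differ → p = 0.5, d = −0.75 ln(1 − 0.666667) = 0.823960 ≈ 0.824.
seq2–seq3: 13/30 sites differ → p ≈ 0.433333, d = −0.75 ln(1 − 0.577777) = 0.646666 ≈ 0.647.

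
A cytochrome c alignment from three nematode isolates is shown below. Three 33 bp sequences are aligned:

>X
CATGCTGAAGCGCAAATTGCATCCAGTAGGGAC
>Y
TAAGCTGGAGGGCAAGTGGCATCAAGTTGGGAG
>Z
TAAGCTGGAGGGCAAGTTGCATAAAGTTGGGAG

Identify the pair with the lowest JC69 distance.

Y and Z

X–Y: 9/33 differ, p = 0.273, d = 0.339.
X–Z: 9/33 differ, p = 0.273, d = 0.339.
Y–Z: 2/33 differ, p = 0.061, d = 0.063.
The smallest distance is between Y and Z.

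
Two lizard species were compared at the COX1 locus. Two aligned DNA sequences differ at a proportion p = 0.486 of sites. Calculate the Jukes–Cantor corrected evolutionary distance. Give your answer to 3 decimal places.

d = −(3/4) ln(1 − 4p/3) = −0.75 ln(1 − 0.648) = −0.75 ln(0.352)
  = −0.75 × (-1.044124) = 0.783093 substitutions/site.

0.783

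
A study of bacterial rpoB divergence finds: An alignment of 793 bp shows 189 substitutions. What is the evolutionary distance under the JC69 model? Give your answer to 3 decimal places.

0.287

p = 189/793 ≈ 0.238335.
d = −(3/4) ln(1 − 4p/3) = −0.75 ln(1 − 0.31778) = −0.75 ln(0.68222)
  = −0.75 × (-0.382403) = 0.286802 substitutions/site.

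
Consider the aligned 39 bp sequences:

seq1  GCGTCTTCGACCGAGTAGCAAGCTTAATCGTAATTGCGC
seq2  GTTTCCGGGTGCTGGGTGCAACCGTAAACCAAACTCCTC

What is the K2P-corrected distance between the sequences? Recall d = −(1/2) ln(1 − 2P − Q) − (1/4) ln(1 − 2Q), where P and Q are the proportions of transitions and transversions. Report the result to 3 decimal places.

0.812

Of 39 sites, 4 differences are transitions and 15 are transversions, so P = 4/39 ≈ 0.102564 and Q = 15/39 ≈ 0.384615.
Under the Kimura two-parameter model, d = −½ ln(1 − 2P − Q) − ¼ ln(1 − 2Q).
1 − 2P − Q = 0.410257, giving −½ ln(0.410257) = 0.445486.
1 − 2Q = 0.23077, giving −¼ ln(0.23077) = 0.366583.
d = 0.445486 + 0.366583 = 0.812069.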